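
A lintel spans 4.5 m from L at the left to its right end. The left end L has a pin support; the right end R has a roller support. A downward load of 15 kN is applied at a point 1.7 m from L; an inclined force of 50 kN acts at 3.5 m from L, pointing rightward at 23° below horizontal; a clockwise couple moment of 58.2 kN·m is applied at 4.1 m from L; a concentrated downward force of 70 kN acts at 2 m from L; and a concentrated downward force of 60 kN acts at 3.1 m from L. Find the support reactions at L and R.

Moments about L: R_y·4.5 − 15·1.7 − 50·sin23°·3.5 − 58.2 − 70·2 − 60·3.1 = 0 → R_y = 478.078/4.5 = 106.24 ≈ 106.2 kN.
ΣF_y = 0: L_y + 106.24 − 15 − 50·sin23° − 70 − 60 = 0 → L_y = 58.30 kN.
ΣF_x = 0: L_x + 50·cos23° = 0 → L_x = -46.03 kN.

L_x = -46.03 kN, L_y = 58.30 kN, R_y = 106.2 kN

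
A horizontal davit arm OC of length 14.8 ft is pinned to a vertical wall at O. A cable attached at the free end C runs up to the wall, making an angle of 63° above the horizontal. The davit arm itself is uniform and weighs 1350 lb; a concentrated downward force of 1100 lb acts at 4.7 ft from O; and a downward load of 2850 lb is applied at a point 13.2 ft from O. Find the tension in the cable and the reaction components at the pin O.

ΣM about O: T·sin63°·14.8 − 1350·7.4 − 1100·4.7 − 2850·13.2 = 0 → T = 52780/(14.8·0.891007) = 4002.46 ≈ 4002 lb.
ΣF_x = 0: O_x − T·cos63° = 0 → O_x = 4002.46 × 0.45399 = 1817 lb.
ΣF_y = 0: O_y + T·sin63° − 1350 − 1100 − 2850 = 0 → O_y = 5300 − 4002.46 × 0.891007 = 1734 lb.

T = 4002 lb, O_x = 1817 lb, O_y = 1734 lb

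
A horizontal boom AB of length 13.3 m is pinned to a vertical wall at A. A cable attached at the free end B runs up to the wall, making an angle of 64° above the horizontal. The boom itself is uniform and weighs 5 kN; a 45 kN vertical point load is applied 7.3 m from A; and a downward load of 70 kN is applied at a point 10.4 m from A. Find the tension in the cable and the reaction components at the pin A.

ΣM about A: T·sin64°·13.3 − 5·6.65 − 45·7.3 − 70·10.4 = 0 → T = 1089.75/(13.3·0.898794) = 91.1623 ≈ 91.16 kN.
ΣF_x = 0: A_x − T·cos64° = 0 → A_x = 91.1623 × 0.438371 = 39.96 kN.
ΣF_y = 0: A_y + T·sin64° − 5 − 45 − 70 = 0 → A_y = 120 − 91.1623 × 0.898794 = 38.06 kN.

T = 91.16 kN, A_x = 39.96 kN, A_y = 38.06 kN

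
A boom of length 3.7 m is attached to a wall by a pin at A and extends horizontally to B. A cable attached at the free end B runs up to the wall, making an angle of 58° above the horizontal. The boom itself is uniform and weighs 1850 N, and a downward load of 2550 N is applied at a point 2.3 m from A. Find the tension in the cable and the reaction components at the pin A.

T = 2960 N, A_x = 1569 N, A_y = 1890 N

ΣM about A: T·sin58°·3.7 − 1850·1.85 − 2550·2.3 = 0 → T = 9287.5/(3.7·0.848048) = 2959.9 ≈ 2960 N.
ΣF_x = 0: A_x − T·cos58° = 0 → A_x = 2959.9 × 0.529919 = 1569 N.
ΣF_y = 0: A_y + T·sin58° − 1850 − 2550 = 0 → A_y = 4400 − 2959.9 × 0.848048 = 1890 N.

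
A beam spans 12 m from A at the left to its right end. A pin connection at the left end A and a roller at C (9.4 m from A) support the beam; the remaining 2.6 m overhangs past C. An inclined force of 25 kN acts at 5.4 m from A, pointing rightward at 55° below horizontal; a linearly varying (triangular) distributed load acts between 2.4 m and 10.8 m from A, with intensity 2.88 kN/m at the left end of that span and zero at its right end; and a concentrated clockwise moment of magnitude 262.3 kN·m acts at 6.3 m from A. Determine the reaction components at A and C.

A_x = -14.34 kN, A_y = -13.79 kN, C_y = 46.36 kN

Resultant of the triangular load: ½ × 2.88 × 8.4 = 12.096 kN, acting at 5.2 m from A (one-third of the span from the peak).
Taking moments about A: C_y·9.4 − 25·sin55°·5.4 − (½·2.88·8.4)·5.2 − 262.3 = 0 → C_y = 435.785/9.4 = 46.3601 ≈ 46.36 kN.
ΣF_y = 0: A_y + 46.3601 − 25·sin55° − ½·2.88·8.4 = 0 → A_y = -13.79 kN.
ΣF_x = 0: A_x + 25·cos55° = 0 → A_x = -14.34 kN.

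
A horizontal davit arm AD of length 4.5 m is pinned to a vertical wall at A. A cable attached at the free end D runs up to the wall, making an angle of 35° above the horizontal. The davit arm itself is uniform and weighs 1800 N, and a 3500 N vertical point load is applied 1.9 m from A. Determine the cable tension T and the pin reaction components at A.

T = 4146 N, A_x = 3396 N, A_y = 2922 N

ΣM about A: T·sin35°·4.5 − 1800·2.25 − 3500·1.9 = 0 → T = 10700/(4.5·0.573576) = 4145.53 ≈ 4146 N.
ΣF_x = 0: A_x − T·cos35° = 0 → A_x = 4145.53 × 0.819152 = 3396 N.
ΣF_y = 0: A_y + T·sin35° − 1800 − 3500 = 0 → A_y = 5300 − 4145.53 × 0.573576 = 2922 N.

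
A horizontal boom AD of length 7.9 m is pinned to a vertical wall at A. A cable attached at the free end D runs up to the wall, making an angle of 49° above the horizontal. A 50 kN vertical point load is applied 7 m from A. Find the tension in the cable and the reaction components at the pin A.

T = 58.70 kN, A_x = 38.51 kN, A_y = 5.696 kN

ΣM about A: T·sin49°·7.9 − 50·7 = 0 → T = 350/(7.9·0.75471) = 58.7031 ≈ 58.70 kN.
ΣF_x = 0: A_x − T·cos49° = 0 → A_x = 58.7031 × 0.656059 = 38.51 kN.
ΣF_y = 0: A_y + T·sin49° − 50 = 0 → A_y = 50 − 58.7031 × 0.75471 = 5.696 kN.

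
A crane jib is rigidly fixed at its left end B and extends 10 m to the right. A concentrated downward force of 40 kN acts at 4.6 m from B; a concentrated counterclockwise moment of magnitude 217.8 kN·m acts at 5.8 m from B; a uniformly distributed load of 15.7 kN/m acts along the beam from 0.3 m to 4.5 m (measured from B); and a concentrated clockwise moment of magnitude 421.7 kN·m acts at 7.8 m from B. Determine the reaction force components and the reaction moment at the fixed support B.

B_x = 0, B_y = 105.9 kN, M_B = 546.2 kN·m

Resultant of the distributed load: 15.7 × 4.2 = 65.94 kN at 2.4 m from B.
ΣF_x = 0: B_x = 0.
ΣF_y = 0: B_y − 40 − 15.7·4.2 = 0 → B_y = 105.9 kN.
ΣM about B: M_B − 40·4.6 + 217.8 − (15.7·4.2)·2.4 − 421.7 = 0 → M_B = 546.2 kN·m.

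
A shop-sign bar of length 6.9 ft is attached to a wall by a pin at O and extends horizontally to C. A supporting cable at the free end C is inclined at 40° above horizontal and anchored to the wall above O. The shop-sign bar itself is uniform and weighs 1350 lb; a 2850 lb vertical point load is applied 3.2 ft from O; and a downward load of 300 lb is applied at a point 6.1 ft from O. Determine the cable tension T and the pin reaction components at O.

ΣM about O: T·sin40°·6.9 − 1350·3.45 − 2850·3.2 − 300·6.1 = 0 → T = 15607.5/(6.9·0.642788) = 3518.98 ≈ 3519 lb.
ΣF_x = 0: O_x − T·cos40° = 0 → O_x = 3518.98 × 0.766044 = 2696 lb.
ΣF_y = 0: O_y + T·sin40° − 1350 − 2850 − 300 = 0 → O_y = 4500 − 3518.98 × 0.642788 = 2238 lb.

T = 3519 lb, O_x = 2696 lb, O_y = 2238 lb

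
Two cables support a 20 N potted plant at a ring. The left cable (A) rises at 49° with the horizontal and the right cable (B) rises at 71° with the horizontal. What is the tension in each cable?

T_A = 7.519 N, T_B = 15.15 N

ΣF_x = 0: −T_A·cos49° + T_B·cos71° = 0 → T_B = 2.01512·T_A.
ΣF_y = 0: T_A·sin49° + T_B·sin71° = 20.
Substitute: T_A·(0.75471 + 2.01512·0.945519) = 20 → T_A = 7.51867 ≈ 7.519 N.
Then T_B = 2.01512 × 7.51867 = 15.15 N.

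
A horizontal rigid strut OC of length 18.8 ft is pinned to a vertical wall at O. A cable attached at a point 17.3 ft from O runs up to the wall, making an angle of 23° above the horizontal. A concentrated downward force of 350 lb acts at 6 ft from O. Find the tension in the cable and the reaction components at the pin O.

ΣM about O: T·sin23°·17.3 − 350·6 = 0 → T = 2100/(17.3·0.390731) = 310.667 ≈ 310.7 lb.
ΣF_x = 0: O_x − T·cos23° = 0 → O_x = 310.667 × 0.920505 = 286.0 lb.
ΣF_y = 0: O_y + T·sin23° − 350 = 0 → O_y = 350 − 310.667 × 0.390731 = 228.6 lb.

T = 310.7 lb, O_x = 286.0 lb, O_y = 228.6 lb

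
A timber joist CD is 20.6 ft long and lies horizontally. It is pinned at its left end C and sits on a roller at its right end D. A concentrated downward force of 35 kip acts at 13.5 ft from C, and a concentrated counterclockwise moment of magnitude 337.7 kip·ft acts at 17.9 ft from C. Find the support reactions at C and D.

C_x = 0, C_y = 28.46 kip, D_y = 6.544 kip

Moments about C: D_y·20.6 − 35·13.5 + 337.7 = 0 → D_y = 134.8/20.6 = 6.54369 ≈ 6.544 kip.
ΣF_y = 0: C_y + 6.54369 − 35 = 0 → C_y = 28.46 kip.
ΣF_x = 0: no horizontal applied forces, so C_x = 0.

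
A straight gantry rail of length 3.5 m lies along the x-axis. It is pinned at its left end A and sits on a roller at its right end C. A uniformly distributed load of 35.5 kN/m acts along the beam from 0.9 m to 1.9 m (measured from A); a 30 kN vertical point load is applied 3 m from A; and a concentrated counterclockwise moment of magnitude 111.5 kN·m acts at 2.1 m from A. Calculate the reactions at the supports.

Resultant of the distributed load: 35.5 × 1 = 35.5 kN at 1.4 m from A.
Taking moments about A: C_y·3.5 − (35.5·1)·1.4 − 30·3 + 111.5 = 0 → C_y = 28.2/3.5 = 8.05714 ≈ 8.057 kN.
ΣF_y = 0: A_y + 8.05714 − 35.5·1 − 30 = 0 → A_y = 57.44 kN.
ΣF_x = 0: no horizontal applied forces, so A_x = 0.

A_x = 0, A_y = 57.44 kN, C_y = 8.057 kN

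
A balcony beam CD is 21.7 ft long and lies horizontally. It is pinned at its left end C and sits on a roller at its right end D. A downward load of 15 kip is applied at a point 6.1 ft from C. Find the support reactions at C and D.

C_x = 0, C_y = 10.78 kip, D_y = 4.217 kip

Moments about C: D_y·21.7 − 15·6.1 = 0 → D_y = 91.5/21.7 = 4.21659 ≈ 4.217 kip.
ΣF_y = 0: C_y + 4.21659 − 15 = 0 → C_y = 10.78 kip.
ΣF_x = 0: no horizontal applied forces, so C_x = 0.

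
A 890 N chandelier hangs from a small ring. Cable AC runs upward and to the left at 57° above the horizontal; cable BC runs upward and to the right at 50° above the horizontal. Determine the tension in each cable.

T_AC = 598.2 N, T_BC = 506.9 N

ΣF_x = 0: −T_AC·cos57° + T_BC·cos50° = 0 → T_BC = 0.847308·T_AC.
ΣF_y = 0: T_AC·sin57° + T_BC·sin50° = 890.
Substitute: T_AC·(0.838671 + 0.847308·0.766044) = 890 → T_AC = 598.22 ≈ 598.2 N.
Then T_BC = 0.847308 × 598.22 = 506.9 N.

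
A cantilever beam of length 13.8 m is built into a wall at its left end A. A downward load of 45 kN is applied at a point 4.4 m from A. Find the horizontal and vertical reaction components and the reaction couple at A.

ΣF_x = 0: A_x = 0.
ΣF_y = 0: A_y − 45 = 0 → A_y = 45.00 kN.
ΣM about A: M_A − 45·4.4 = 0 → M_A = 198.0 kN·m.

A_x = 0, A_y = 45.00 kN, M_A = 198.0 kN·m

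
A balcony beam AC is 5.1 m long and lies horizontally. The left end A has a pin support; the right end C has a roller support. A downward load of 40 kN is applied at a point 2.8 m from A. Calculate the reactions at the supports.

ΣM about A: C_y·5.1 − 40·2.8 = 0 → C_y = 112/5.1 = 21.9608 ≈ 21.96 kN.
ΣF_y = 0: A_y + 21.9608 − 40 = 0 → A_y = 18.04 kN.
ΣF_x = 0: no horizontal applied forces, so A_x = 0.

A_x = 0, A_y = 18.04 kN, C_y = 21.96 kN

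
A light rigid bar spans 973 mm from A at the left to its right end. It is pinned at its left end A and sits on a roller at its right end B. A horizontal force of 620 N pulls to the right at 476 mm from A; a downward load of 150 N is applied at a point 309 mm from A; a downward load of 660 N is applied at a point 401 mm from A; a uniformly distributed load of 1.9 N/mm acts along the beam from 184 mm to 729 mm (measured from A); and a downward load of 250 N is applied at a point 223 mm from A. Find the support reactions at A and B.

A_x = -620.0 N, A_y = 1233 N, B_y = 862.8 N

Resultant of the distributed load: 1.9 × 545 = 1035.5 N at 456.5 mm from A.
ΣM about A: B_y·973 − 150·309 − 660·401 − (1.9·545)·456.5 − 250·223 = 0 → B_y = 839465.75/973 = 862.76 ≈ 862.8 N.
ΣF_y = 0: A_y + 862.76 − 150 − 660 − 1.9·545 − 250 = 0 → A_y = 1233 N.
ΣF_x = 0: A_x + 620 = 0 → A_x = -620.0 N.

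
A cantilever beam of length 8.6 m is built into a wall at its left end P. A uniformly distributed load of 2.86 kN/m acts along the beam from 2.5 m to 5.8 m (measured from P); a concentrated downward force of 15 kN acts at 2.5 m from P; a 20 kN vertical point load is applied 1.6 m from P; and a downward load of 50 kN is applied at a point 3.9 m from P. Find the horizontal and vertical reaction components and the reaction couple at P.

Resultant of the distributed load: 2.86 × 3.3 = 9.438 kN at 4.15 m from P.
ΣF_x = 0: P_x = 0.
ΣF_y = 0: P_y − 2.86·3.3 − 15 − 20 − 50 = 0 → P_y = 94.44 kN.
ΣM about P: M_P − (2.86·3.3)·4.15 − 15·2.5 − 20·1.6 − 50·3.9 = 0 → M_P = 303.7 kN·m.

P_x = 0, P_y = 94.44 kN, M_P = 303.7 kN·m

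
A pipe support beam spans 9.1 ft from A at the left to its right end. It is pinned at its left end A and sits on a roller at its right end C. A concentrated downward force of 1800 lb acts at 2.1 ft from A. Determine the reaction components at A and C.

Moments about A: C_y·9.1 − 1800·2.1 = 0 → C_y = 3780/9.1 = 415.385 ≈ 415.4 lb.
ΣF_y = 0: A_y + 415.385 − 1800 = 0 → A_y = 1385 lb.
ΣF_x = 0: no horizontal applied forces, so A_x = 0.

A_x = 0, A_y = 1385 lb, C_y = 415.4 lb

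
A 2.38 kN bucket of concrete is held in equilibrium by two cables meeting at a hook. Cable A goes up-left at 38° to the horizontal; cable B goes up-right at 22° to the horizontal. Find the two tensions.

ΣF_x = 0: −T_A·cos38° + T_B·cos22° = 0 → T_B = 0.849897·T_A.
ΣF_y = 0: T_A·sin38° + T_B·sin22° = 2.38.
Substitute: T_A·(0.615661 + 0.849897·0.374607) = 2.38 → T_A = 2.54808 ≈ 2.548 kN.
Then T_B = 0.849897 × 2.54808 = 2.166 kN.

T_A = 2.548 kN, T_B = 2.166 kN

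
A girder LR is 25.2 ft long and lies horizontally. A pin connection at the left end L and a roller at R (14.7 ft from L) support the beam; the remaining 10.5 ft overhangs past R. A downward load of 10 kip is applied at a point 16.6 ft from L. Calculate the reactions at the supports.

L_x = 0, L_y = -1.293 kip, R_y = 11.29 kip

Taking moments about L: R_y·14.7 − 10·16.6 = 0 → R_y = 166/14.7 = 11.2925 ≈ 11.29 kip.
ΣF_y = 0: L_y + 11.2925 − 10 = 0 → L_y = -1.293 kip.
ΣF_x = 0: no horizontal applied forces, so L_x = 0.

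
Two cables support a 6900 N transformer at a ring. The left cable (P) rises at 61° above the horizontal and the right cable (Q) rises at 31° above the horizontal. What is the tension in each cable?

ΣF_x = 0: −T_P·cos61° + T_Q·cos31° = 0 → T_Q = 0.565595·T_P.
ΣF_y = 0: T_P·sin61° + T_Q·sin31° = 6900.
Substitute: T_P·(0.87462 + 0.565595·0.515038) = 6900 → T_P = 5918.06 ≈ 5918 N.
Then T_Q = 0.565595 × 5918.06 = 3347 N.

T_P = 5918 N, T_Q = 3347 N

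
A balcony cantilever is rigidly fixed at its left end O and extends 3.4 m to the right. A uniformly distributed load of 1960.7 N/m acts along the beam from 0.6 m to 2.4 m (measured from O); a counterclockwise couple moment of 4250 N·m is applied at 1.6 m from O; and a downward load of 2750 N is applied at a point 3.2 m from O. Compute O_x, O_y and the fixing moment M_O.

O_x = 0, O_y = 6279 N, M_O = 9844 N·m

Resultant of the distributed load: 1960.7 × 1.8 = 3529.26 N at 1.5 m from O.
ΣF_x = 0: O_x = 0.
ΣF_y = 0: O_y − 1960.7·1.8 − 2750 = 0 → O_y = 6279 N.
ΣM about O: M_O − (1960.7·1.8)·1.5 + 4250 − 2750·3.2 = 0 → M_O = 9844 N·m.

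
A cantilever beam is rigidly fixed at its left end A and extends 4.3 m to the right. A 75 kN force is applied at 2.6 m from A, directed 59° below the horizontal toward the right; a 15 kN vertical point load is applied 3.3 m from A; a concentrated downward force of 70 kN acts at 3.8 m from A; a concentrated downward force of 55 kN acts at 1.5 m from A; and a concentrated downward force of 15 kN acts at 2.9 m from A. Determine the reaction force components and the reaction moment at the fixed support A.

A_x = -38.63 kN, A_y = 219.3 kN, M_A = 608.6 kN·m

ΣF_x = 0: A_x + 75·cos59° = 0 → A_x = -38.63 kN.
ΣF_y = 0: A_y − 75·sin59° − 15 − 70 − 55 − 15 = 0 → A_y = 219.3 kN.
ΣM about A: M_A − 75·sin59°·2.6 − 15·3.3 − 70·3.8 − 55·1.5 − 15·2.9 = 0 → M_A = 608.6 kN·m.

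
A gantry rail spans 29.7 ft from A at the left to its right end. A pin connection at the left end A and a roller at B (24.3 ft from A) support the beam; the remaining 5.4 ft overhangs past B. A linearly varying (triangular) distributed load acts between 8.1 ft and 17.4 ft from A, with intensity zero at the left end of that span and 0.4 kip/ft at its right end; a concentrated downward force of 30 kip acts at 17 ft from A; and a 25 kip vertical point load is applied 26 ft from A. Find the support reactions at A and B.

A_x = 0, A_y = 8.029 kip, B_y = 48.83 kip

Resultant of the triangular load: ½ × 0.4 × 9.3 = 1.86 kip, acting at 14.3 ft from A (one-third of the span from the peak).
ΣM about A: B_y·24.3 − (½·0.4·9.3)·14.3 − 30·17 − 25·26 = 0 → B_y = 1186.598/24.3 = 48.8312 ≈ 48.83 kip.
ΣF_y = 0: A_y + 48.8312 − ½·0.4·9.3 − 30 − 25 = 0 → A_y = 8.029 kip.
ΣF_x = 0: no horizontal applied forces, so A_x = 0.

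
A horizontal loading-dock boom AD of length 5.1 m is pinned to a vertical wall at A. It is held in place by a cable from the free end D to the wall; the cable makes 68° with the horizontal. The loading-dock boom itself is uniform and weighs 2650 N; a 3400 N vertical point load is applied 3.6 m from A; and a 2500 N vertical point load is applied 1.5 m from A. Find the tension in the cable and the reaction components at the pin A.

T = 4811 N, A_x = 1802 N, A_y = 4090 N

ΣM about A: T·sin68°·5.1 − 2650·2.55 − 3400·3.6 − 2500·1.5 = 0 → T = 22747.5/(5.1·0.927184) = 4810.58 ≈ 4811 N.
ΣF_x = 0: A_x − T·cos68° = 0 → A_x = 4810.58 × 0.374607 = 1802 N.
ΣF_y = 0: A_y + T·sin68° − 2650 − 3400 − 2500 = 0 → A_y = 8550 − 4810.58 × 0.927184 = 4090 N.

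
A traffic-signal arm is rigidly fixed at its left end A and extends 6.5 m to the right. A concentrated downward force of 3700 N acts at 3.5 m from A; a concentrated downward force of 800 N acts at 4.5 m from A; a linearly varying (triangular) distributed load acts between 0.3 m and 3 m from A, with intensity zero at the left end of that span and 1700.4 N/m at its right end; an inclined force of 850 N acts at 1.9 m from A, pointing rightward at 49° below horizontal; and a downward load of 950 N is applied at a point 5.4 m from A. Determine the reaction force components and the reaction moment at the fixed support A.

Resultant of the triangular load: ½ × 1700.4 × 2.7 = 2295.54 N, acting at 2.1 m from A (one-third of the span from the peak).
ΣF_x = 0: A_x + 850·cos49° = 0 → A_x = -557.7 N.
ΣF_y = 0: A_y − 3700 − 800 − ½·1700.4·2.7 − 850·sin49° − 950 = 0 → A_y = 8387 N.
ΣM about A: M_A − 3700·3.5 − 800·4.5 − (½·1700.4·2.7)·2.1 − 850·sin49°·1.9 − 950·5.4 = 0 → M_A = 27720 N·m.

A_x = -557.7 N, A_y = 8387 N, M_A = 27720 N·m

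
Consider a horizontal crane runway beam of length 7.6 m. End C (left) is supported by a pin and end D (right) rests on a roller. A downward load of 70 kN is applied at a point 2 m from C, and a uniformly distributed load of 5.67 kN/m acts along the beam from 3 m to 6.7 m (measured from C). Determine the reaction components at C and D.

Resultant of the distributed load: 5.67 × 3.7 = 20.979 kN at 4.85 m from C.
Taking moments about C: D_y·7.6 − 70·2 − (5.67·3.7)·4.85 = 0 → D_y = 241.74815/7.6 = 31.809 ≈ 31.81 kN.
ΣF_y = 0: C_y + 31.809 − 70 − 5.67·3.7 = 0 → C_y = 59.17 kN.
ΣF_x = 0: no horizontal applied forces, so C_x = 0.

C_x = 0, C_y = 59.17 kN, D_y = 31.81 kN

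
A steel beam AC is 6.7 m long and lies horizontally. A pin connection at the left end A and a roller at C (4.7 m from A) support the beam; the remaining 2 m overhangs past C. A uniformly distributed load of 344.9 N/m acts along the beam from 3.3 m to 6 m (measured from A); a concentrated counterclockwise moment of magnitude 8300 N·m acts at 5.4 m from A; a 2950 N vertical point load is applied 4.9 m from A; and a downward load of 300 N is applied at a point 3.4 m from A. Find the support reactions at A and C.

Resultant of the distributed load: 344.9 × 2.7 = 931.23 N at 4.65 m from A.
ΣM about A: C_y·4.7 − (344.9·2.7)·4.65 + 8300 − 2950·4.9 − 300·3.4 = 0 → C_y = 11505.2195/4.7 = 2447.92 ≈ 2448 N.
ΣF_y = 0: A_y + 2447.92 − 344.9·2.7 − 2950 − 300 = 0 → A_y = 1733 N.
ΣF_x = 0: no horizontal applied forces, so A_x = 0.

A_x = 0, A_y = 1733 N, C_y = 2448 N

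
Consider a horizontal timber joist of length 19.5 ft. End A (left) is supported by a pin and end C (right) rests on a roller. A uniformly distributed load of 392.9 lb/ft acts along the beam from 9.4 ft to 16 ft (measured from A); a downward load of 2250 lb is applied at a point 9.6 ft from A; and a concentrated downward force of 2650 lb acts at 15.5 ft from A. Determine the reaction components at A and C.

A_x = 0, A_y = 2590 lb, C_y = 4903 lb

Resultant of the distributed load: 392.9 × 6.6 = 2593.14 lb at 12.7 ft from A.
ΣM about A: C_y·19.5 − (392.9·6.6)·12.7 − 2250·9.6 − 2650·15.5 = 0 → C_y = 95607.878/19.5 = 4902.97 ≈ 4903 lb.
ΣF_y = 0: A_y + 4902.97 − 392.9·6.6 − 2250 − 2650 = 0 → A_y = 2590 lb.
ΣF_x = 0: no horizontal applied forces, so A_x = 0.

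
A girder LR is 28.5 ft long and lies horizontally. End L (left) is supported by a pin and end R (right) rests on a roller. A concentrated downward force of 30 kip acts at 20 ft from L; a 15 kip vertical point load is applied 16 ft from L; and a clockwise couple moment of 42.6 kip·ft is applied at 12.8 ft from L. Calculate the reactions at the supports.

L_x = 0, L_y = 14.03 kip, R_y = 30.97 kip

Moments about L: R_y·28.5 − 30·20 − 15·16 − 42.6 = 0 → R_y = 882.6/28.5 = 30.9684 ≈ 30.97 kip.
ΣF_y = 0: L_y + 30.9684 − 30 − 15 = 0 → L_y = 14.03 kip.
ΣF_x = 0: no horizontal applied forces, so L_x = 0.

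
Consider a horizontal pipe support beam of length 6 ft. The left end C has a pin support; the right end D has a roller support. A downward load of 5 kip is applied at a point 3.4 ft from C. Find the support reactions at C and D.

C_x = 0, C_y = 2.167 kip, D_y = 2.833 kip

Taking moments about C: D_y·6 − 5·3.4 = 0 → D_y = 17/6 = 2.83333 ≈ 2.833 kip.
ΣF_y = 0: C_y + 2.83333 − 5 = 0 → C_y = 2.167 kip.
ΣF_x = 0: no horizontal applied forces, so C_x = 0.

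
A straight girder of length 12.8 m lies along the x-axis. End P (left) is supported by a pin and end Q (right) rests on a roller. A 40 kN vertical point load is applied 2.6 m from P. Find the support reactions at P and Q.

Moments about P: Q_y·12.8 − 40·2.6 = 0 → Q_y = 104/12.8 = 8.125 kN.
ΣF_y = 0: P_y + 8.125 − 40 = 0 → P_y = 31.88 kN.
ΣF_x = 0: no horizontal applied forces, so P_x = 0.

P_x = 0, P_y = 31.88 kN, Q_y = 8.125 kN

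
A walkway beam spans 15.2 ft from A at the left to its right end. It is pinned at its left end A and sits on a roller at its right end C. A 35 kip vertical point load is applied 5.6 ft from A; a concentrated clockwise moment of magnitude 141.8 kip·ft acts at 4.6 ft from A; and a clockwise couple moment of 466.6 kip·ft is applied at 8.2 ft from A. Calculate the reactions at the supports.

ΣM about A: C_y·15.2 − 35·5.6 − 141.8 − 466.6 = 0 → C_y = 804.4/15.2 = 52.9211 ≈ 52.92 kip.
ΣF_y = 0: A_y + 52.9211 − 35 = 0 → A_y = -17.92 kip.
ΣF_x = 0: no horizontal applied forces, so A_x = 0.

A_x = 0, A_y = -17.92 kip, C_y = 52.92 kip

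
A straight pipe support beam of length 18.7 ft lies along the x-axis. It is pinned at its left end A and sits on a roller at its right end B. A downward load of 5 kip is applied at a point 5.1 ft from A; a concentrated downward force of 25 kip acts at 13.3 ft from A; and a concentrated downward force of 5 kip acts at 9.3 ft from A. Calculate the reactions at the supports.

A_x = 0, A_y = 13.37 kip, B_y = 21.63 kip

ΣM about A: B_y·18.7 − 5·5.1 − 25·13.3 − 5·9.3 = 0 → B_y = 404.5/18.7 = 21.631 ≈ 21.63 kip.
ΣF_y = 0: A_y + 21.631 − 5 − 25 − 5 = 0 → A_y = 13.37 kip.
ΣF_x = 0: no horizontal applied forces, so A_x = 0.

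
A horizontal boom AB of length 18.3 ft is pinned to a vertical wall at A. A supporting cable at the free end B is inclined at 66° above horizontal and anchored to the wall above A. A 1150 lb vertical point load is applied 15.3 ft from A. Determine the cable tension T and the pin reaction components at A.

T = 1052 lb, A_x = 428.1 lb, A_y = 188.5 lb

ΣM about A: T·sin66°·18.3 − 1150·15.3 = 0 → T = 17595/(18.3·0.913545) = 1052.47 ≈ 1052 lb.
ΣF_x = 0: A_x − T·cos66° = 0 → A_x = 1052.47 × 0.406737 = 428.1 lb.
ΣF_y = 0: A_y + T·sin66° − 1150 = 0 → A_y = 1150 − 1052.47 × 0.913545 = 188.5 lb.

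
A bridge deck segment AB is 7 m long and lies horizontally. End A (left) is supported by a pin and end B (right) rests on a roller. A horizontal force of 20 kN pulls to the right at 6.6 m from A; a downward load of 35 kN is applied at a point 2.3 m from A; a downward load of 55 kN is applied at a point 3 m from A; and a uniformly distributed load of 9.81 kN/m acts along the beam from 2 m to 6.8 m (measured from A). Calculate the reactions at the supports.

A_x = -20.00 kN, A_y = 72.42 kN, B_y = 64.67 kN

Resultant of the distributed load: 9.81 × 4.8 = 47.088 kN at 4.4 m from A.
Moments about A: B_y·7 − 35·2.3 − 55·3 − (9.81·4.8)·4.4 = 0 → B_y = 452.6872/7 = 64.6696 ≈ 64.67 kN.
ΣF_y = 0: A_y + 64.6696 − 35 − 55 − 9.81·4.8 = 0 → A_y = 72.42 kN.
ΣF_x = 0: A_x + 20 = 0 → A_x = -20.00 kN.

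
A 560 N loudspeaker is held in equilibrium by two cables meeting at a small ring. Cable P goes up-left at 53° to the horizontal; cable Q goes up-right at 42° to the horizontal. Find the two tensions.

T_P = 417.8 N, T_Q = 338.3 N

ΣF_x = 0: −T_P·cos53° + T_Q·cos42° = 0 → T_Q = 0.809822·T_P.
ΣF_y = 0: T_P·sin53° + T_Q·sin42° = 560.
Substitute: T_P·(0.798636 + 0.809822·0.669131) = 560 → T_P = 417.751 ≈ 417.8 N.
Then T_Q = 0.809822 × 417.751 = 338.3 N.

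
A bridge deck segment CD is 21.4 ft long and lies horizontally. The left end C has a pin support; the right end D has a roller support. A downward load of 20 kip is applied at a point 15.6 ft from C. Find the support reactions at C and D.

C_x = 0, C_y = 5.421 kip, D_y = 14.58 kip

ΣM about C: D_y·21.4 − 20·15.6 = 0 → D_y = 312/21.4 = 14.5794 ≈ 14.58 kip.
ΣF_y = 0: C_y + 14.5794 − 20 = 0 → C_y = 5.421 kip.
ΣF_x = 0: no horizontal applied forces, so C_x = 0.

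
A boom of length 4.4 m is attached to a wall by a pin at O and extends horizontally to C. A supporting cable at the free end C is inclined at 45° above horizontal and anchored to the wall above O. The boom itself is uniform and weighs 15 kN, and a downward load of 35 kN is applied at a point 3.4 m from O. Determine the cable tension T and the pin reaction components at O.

T = 48.85 kN, O_x = 34.55 kN, O_y = 15.45 kN

ΣM about O: T·sin45°·4.4 − 15·2.2 − 35·3.4 = 0 → T = 152/(4.4·0.707107) = 48.8546 ≈ 48.85 kN.
ΣF_x = 0: O_x − T·cos45° = 0 → O_x = 48.8546 × 0.707107 = 34.55 kN.
ΣF_y = 0: O_y + T·sin45° − 15 − 35 = 0 → O_y = 50 − 48.8546 × 0.707107 = 15.45 kN.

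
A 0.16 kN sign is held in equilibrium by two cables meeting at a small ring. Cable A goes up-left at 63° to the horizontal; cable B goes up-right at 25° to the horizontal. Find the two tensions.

ΣF_x = 0: −T_A·cos63° + T_B·cos25° = 0 → T_B = 0.500923·T_A.
ΣF_y = 0: T_A·sin63° + T_B·sin25° = 0.16.
Substitute: T_A·(0.891007 + 0.500923·0.422618) = 0.16 → T_A = 0.145098 ≈ 0.1451 kN.
Then T_B = 0.500923 × 0.145098 = 0.07268 kN.

T_A = 0.1451 kN, T_B = 0.07268 kN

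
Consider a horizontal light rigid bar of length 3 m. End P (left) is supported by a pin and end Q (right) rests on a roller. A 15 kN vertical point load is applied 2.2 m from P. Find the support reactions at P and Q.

Taking moments about P: Q_y·3 − 15·2.2 = 0 → Q_y = 33/3 = 11.00 kN.
ΣF_y = 0: P_y + 11 − 15 = 0 → P_y = 4.000 kN.
ΣF_x = 0: no horizontal applied forces, so P_x = 0.

P_x = 0, P_y = 4.000 kN, Q_y = 11.00 kN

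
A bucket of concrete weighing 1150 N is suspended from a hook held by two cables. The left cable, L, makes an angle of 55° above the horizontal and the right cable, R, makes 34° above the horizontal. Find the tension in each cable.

ΣF_x = 0: −T_L·cos55° + T_R·cos34° = 0 → T_R = 0.691858·T_L.
ΣF_y = 0: T_L·sin55° + T_R·sin34° = 1150.
Substitute: T_L·(0.819152 + 0.691858·0.559193) = 1150 → T_L = 953.539 ≈ 953.5 N.
Then T_R = 0.691858 × 953.539 = 659.7 N.

T_L = 953.5 N, T_R = 659.7 N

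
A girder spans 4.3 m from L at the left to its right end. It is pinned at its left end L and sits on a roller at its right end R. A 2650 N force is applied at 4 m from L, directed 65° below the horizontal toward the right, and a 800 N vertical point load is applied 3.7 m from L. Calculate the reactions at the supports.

L_x = -1120 N, L_y = 279.2 N, R_y = 2923 N

ΣM about L: R_y·4.3 − 2650·sin65°·4 − 800·3.7 = 0 → R_y = 12566.9/4.3 = 2922.53 ≈ 2923 N.
ΣF_y = 0: L_y + 2922.53 − 2650·sin65° − 800 = 0 → L_y = 279.2 N.
ΣF_x = 0: L_x + 2650·cos65° = 0 → L_x = -1120 N.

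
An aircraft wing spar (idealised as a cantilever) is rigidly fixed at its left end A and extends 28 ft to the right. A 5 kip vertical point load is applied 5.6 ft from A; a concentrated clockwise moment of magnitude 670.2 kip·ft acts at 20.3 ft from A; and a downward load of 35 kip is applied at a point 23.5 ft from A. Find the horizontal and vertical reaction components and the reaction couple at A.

ΣF_x = 0: A_x = 0.
ΣF_y = 0: A_y − 5 − 35 = 0 → A_y = 40.00 kip.
ΣM about A: M_A − 5·5.6 − 670.2 − 35·23.5 = 0 → M_A = 1521 kip·ft.

A_x = 0, A_y = 40.00 kip, M_A = 1521 kip·ft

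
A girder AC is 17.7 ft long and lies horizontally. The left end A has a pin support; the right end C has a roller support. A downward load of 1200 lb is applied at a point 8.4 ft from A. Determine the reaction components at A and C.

ΣM about A: C_y·17.7 − 1200·8.4 = 0 → C_y = 10080/17.7 = 569.492 ≈ 569.5 lb.
ΣF_y = 0: A_y + 569.492 − 1200 = 0 → A_y = 630.5 lb.
ΣF_x = 0: no horizontal applied forces, so A_x = 0.

A_x = 0, A_y = 630.5 lb, C_y = 569.5 lb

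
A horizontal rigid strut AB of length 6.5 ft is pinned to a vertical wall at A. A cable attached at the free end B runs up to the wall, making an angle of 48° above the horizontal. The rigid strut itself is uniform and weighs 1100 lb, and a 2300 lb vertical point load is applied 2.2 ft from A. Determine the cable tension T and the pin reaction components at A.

T = 1788 lb, A_x = 1196 lb, A_y = 2072 lb

ΣM about A: T·sin48°·6.5 − 1100·3.25 − 2300·2.2 = 0 → T = 8635/(6.5·0.743145) = 1787.62 ≈ 1788 lb.
ΣF_x = 0: A_x − T·cos48° = 0 → A_x = 1787.62 × 0.669131 = 1196 lb.
ΣF_y = 0: A_y + T·sin48° − 1100 − 2300 = 0 → A_y = 3400 − 1787.62 × 0.743145 = 2072 lb.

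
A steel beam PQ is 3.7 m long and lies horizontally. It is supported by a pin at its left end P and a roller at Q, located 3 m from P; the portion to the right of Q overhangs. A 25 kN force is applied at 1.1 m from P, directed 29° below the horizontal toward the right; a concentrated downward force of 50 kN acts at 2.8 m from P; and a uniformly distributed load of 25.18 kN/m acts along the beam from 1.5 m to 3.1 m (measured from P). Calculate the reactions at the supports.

Resultant of the distributed load: 25.18 × 1.6 = 40.288 kN at 2.3 m from P.
Taking moments about P: Q_y·3 − 25·sin29°·1.1 − 50·2.8 − (25.18·1.6)·2.3 = 0 → Q_y = 245.995/3 = 81.9983 ≈ 82.00 kN.
ΣF_y = 0: P_y + 81.9983 − 25·sin29° − 50 − 25.18·1.6 = 0 → P_y = 20.41 kN.
ΣF_x = 0: P_x + 25·cos29° = 0 → P_x = -21.87 kN.

P_x = -21.87 kN, P_y = 20.41 kN, Q_y = 82.00 kN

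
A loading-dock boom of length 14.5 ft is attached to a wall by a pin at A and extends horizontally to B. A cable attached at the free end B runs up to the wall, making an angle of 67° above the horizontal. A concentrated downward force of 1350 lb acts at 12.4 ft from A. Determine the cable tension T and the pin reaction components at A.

ΣM about A: T·sin67°·14.5 − 1350·12.4 = 0 → T = 16740/(14.5·0.920505) = 1254.18 ≈ 1254 lb.
ΣF_x = 0: A_x − T·cos67° = 0 → A_x = 1254.18 × 0.390731 = 490.0 lb.
ΣF_y = 0: A_y + T·sin67° − 1350 = 0 → A_y = 1350 − 1254.18 × 0.920505 = 195.5 lb.

T = 1254 lb, A_x = 490.0 lb, A_y = 195.5 lb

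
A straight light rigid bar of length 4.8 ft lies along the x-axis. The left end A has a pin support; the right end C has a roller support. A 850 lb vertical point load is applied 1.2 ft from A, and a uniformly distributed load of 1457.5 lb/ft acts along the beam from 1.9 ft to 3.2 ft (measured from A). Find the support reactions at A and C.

Resultant of the distributed load: 1457.5 × 1.3 = 1894.75 lb at 2.55 ft from A.
Taking moments about A: C_y·4.8 − 850·1.2 − (1457.5·1.3)·2.55 = 0 → C_y = 5851.6125/4.8 = 1219.09 ≈ 1219 lb.
ΣF_y = 0: A_y + 1219.09 − 850 − 1457.5·1.3 = 0 → A_y = 1526 lb.
ΣF_x = 0: no horizontal applied forces, so A_x = 0.

A_x = 0, A_y = 1526 lb, C_y = 1219 lb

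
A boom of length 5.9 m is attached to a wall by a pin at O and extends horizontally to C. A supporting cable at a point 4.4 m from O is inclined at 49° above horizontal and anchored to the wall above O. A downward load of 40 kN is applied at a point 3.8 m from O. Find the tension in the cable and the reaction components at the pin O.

ΣM about O: T·sin49°·4.4 − 40·3.8 = 0 → T = 152/(4.4·0.75471) = 45.7732 ≈ 45.77 kN.
ΣF_x = 0: O_x − T·cos49° = 0 → O_x = 45.7732 × 0.656059 = 30.03 kN.
ΣF_y = 0: O_y + T·sin49° − 40 = 0 → O_y = 40 − 45.7732 × 0.75471 = 5.455 kN.

T = 45.77 kN, O_x = 30.03 kN, O_y = 5.455 kN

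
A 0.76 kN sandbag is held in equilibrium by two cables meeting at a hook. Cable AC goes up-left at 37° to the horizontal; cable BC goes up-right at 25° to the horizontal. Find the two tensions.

ΣF_x = 0: −T_AC·cos37° + T_BC·cos25° = 0 → T_BC = 0.881197·T_AC.
ΣF_y = 0: T_AC·sin37° + T_BC·sin25° = 0.76.
Substitute: T_AC·(0.601815 + 0.881197·0.422618) = 0.76 → T_AC = 0.780107 ≈ 0.7801 kN.
Then T_BC = 0.881197 × 0.780107 = 0.6874 kN.

T_AC = 0.7801 kN, T_BC = 0.6874 kN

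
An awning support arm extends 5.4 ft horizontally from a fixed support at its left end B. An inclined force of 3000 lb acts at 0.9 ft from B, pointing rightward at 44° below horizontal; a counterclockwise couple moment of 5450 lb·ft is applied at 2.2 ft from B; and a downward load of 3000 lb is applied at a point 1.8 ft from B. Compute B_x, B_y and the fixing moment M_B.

B_x = -2158 lb, B_y = 5084 lb, M_B = 1826 lb·ft

ΣF_x = 0: B_x + 3000·cos44° = 0 → B_x = -2158 lb.
ΣF_y = 0: B_y − 3000·sin44° − 3000 = 0 → B_y = 5084 lb.
ΣM about B: M_B − 3000·sin44°·0.9 + 5450 − 3000·1.8 = 0 → M_B = 1826 lb·ft.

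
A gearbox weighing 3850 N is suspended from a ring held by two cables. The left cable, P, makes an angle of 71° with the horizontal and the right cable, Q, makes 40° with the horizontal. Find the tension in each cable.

ΣF_x = 0: −T_P·cos71° + T_Q·cos40° = 0 → T_Q = 0.424999·T_P.
ΣF_y = 0: T_P·sin71° + T_Q·sin40° = 3850.
Substitute: T_P·(0.945519 + 0.424999·0.642788) = 3850 → T_P = 3159.1 ≈ 3159 N.
Then T_Q = 0.424999 × 3159.1 = 1343 N.

T_P = 3159 N, T_Q = 1343 N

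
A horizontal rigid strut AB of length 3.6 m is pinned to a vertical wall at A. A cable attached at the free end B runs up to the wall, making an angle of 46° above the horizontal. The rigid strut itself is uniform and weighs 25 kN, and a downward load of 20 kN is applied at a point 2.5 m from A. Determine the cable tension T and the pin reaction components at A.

T = 36.68 kN, A_x = 25.48 kN, A_y = 18.61 kN

ΣM about A: T·sin46°·3.6 − 25·1.8 − 20·2.5 = 0 → T = 95/(3.6·0.71934) = 36.6849 ≈ 36.68 kN.
ΣF_x = 0: A_x − T·cos46° = 0 → A_x = 36.6849 × 0.694658 = 25.48 kN.
ΣF_y = 0: A_y + T·sin46° − 25 − 20 = 0 → A_y = 45 − 36.6849 × 0.71934 = 18.61 kN.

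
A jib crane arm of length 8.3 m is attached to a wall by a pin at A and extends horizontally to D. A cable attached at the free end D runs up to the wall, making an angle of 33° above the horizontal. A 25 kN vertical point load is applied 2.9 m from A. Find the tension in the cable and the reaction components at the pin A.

ΣM about A: T·sin33°·8.3 − 25·2.9 = 0 → T = 72.5/(8.3·0.544639) = 16.038 ≈ 16.04 kN.
ΣF_x = 0: A_x − T·cos33° = 0 → A_x = 16.038 × 0.838671 = 13.45 kN.
ΣF_y = 0: A_y + T·sin33° − 25 = 0 → A_y = 25 − 16.038 × 0.544639 = 16.27 kN.

T = 16.04 kN, A_x = 13.45 kN, A_y = 16.27 kN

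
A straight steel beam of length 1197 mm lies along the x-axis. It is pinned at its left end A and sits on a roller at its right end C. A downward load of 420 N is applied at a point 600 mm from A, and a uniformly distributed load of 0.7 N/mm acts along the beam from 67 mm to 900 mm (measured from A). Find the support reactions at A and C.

Resultant of the distributed load: 0.7 × 833 = 583.1 N at 483.5 mm from A.
Taking moments about A: C_y·1197 − 420·600 − (0.7·833)·483.5 = 0 → C_y = 533928.85/1197 = 446.056 ≈ 446.1 N.
ΣF_y = 0: A_y + 446.056 − 420 − 0.7·833 = 0 → A_y = 557.0 N.
ΣF_x = 0: no horizontal applied forces, so A_x = 0.

A_x = 0, A_y = 557.0 N, C_y = 446.1 N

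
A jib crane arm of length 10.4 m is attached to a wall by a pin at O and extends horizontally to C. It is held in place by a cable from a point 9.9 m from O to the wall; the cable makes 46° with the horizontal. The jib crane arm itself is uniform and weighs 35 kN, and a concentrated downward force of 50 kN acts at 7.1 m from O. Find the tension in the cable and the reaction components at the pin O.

T = 75.41 kN, O_x = 52.38 kN, O_y = 30.76 kN

ΣM about O: T·sin46°·9.9 − 35·5.2 − 50·7.1 = 0 → T = 537/(9.9·0.71934) = 75.4058 ≈ 75.41 kN.
ΣF_x = 0: O_x − T·cos46° = 0 → O_x = 75.4058 × 0.694658 = 52.38 kN.
ΣF_y = 0: O_y + T·sin46° − 35 − 50 = 0 → O_y = 85 − 75.4058 × 0.71934 = 30.76 kN.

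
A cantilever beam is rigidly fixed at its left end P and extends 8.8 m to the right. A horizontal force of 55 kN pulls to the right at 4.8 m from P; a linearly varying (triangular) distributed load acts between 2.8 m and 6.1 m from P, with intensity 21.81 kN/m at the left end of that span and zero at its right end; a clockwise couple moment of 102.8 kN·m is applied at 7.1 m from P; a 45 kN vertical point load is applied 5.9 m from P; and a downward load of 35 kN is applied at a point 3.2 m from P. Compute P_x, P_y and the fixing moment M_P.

P_x = -55.00 kN, P_y = 116.0 kN, M_P = 620.6 kN·m

Resultant of the triangular load: ½ × 21.81 × 3.3 = 35.9865 kN, acting at 3.9 m from P (one-third of the span from the peak).
ΣF_x = 0: P_x + 55 = 0 → P_x = -55.00 kN.
ΣF_y = 0: P_y − ½·21.81·3.3 − 45 − 35 = 0 → P_y = 116.0 kN.
ΣM about P: M_P − (½·21.81·3.3)·3.9 − 102.8 − 45·5.9 − 35·3.2 = 0 → M_P = 620.6 kN·m.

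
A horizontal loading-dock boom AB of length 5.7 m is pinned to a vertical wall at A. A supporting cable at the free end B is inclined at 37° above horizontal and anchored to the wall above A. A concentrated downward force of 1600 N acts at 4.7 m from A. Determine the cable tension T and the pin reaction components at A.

ΣM about A: T·sin37°·5.7 − 1600·4.7 = 0 → T = 7520/(5.7·0.601815) = 2192.2 ≈ 2192 N.
ΣF_x = 0: A_x − T·cos37° = 0 → A_x = 2192.2 × 0.798636 = 1751 N.
ΣF_y = 0: A_y + T·sin37° − 1600 = 0 → A_y = 1600 − 2192.2 × 0.601815 = 280.7 N.

T = 2192 N, A_x = 1751 N, A_y = 280.7 N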